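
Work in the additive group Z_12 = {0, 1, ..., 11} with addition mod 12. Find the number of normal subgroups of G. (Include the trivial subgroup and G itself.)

6

G is abelian, so every subgroup is normal.
G has 6 subgroups in total, hence 6 normal subgroups.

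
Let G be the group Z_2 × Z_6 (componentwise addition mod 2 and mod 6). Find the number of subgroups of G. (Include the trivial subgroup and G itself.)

10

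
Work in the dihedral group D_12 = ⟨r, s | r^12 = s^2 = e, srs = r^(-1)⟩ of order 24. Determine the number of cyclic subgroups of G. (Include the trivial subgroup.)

18

Each element a generates a cyclic subgroup ⟨a⟩; distinct elements may generate the same one (a cyclic group of order d has φ(d) generators).
Cyclic subgroups by order — order 1: 1; order 2: 13; order 3: 1; order 4: 1; order 6: 1; order 12: 1.
Total: 18.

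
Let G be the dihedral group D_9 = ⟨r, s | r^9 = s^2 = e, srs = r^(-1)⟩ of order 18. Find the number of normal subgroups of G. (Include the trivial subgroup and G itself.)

4

G has 16 subgroups. Checking conjugation-invariance by order — order 1: 1/1 normal; order 2: 0/9 normal; order 3: 1/1 normal; order 6: 0/3 normal; order 9: 1/1 normal; order 18: 1/1 normal.
Total normal subgroups: 4.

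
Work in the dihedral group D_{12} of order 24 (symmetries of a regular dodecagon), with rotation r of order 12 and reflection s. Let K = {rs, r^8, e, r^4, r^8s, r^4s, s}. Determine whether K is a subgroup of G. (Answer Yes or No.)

|K| = 7 does not divide |G| = 24, so by Lagrange K is not a subgroup.

No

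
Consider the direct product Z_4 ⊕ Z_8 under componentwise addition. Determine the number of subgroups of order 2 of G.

3

|G| = 32 and 2 | 32, so subgroups of order 2 are possible by Lagrange.
The subgroups of order 2 are: {(0,0), (0,4)}; {(0,0), (2,0)}; {(0,0), (2,4)}.
So G has 3 subgroups of order 2.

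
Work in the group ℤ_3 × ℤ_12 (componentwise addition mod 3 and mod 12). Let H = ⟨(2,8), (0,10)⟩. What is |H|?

|⟨(2,8)⟩| = 3 and |⟨(0,10)⟩| = 6, so |H| is a multiple of lcm(3, 6) = 6 and divides |G| = 36.
Closing under the operation: H = {(0,0), (0,2), (0,4), (0,6), (0,8), (0,10), (1,0), (1,2), (1,4), (1,6), (1,8), (1,10), (2,0), (2,2), (2,4), (2,6), (2,8), (2,10)}, so |H| = 18.

18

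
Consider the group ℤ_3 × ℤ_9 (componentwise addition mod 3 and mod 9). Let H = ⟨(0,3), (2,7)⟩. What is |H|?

|⟨(0,3)⟩| = 3 and |⟨(2,7)⟩| = 9, so |H| is a multiple of lcm(3, 9) = 9 and divides |G| = 27.
Closing under the operation: H = {(0,0), (0,3), (0,6), (1,2), (1,5), (1,8), (2,1), (2,4), (2,7)}, so |H| = 9.

9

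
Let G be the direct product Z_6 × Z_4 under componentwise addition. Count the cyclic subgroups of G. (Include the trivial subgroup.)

Group the elements of G by the cyclic subgroup they generate; each cyclic subgroup of order d accounts for φ(d) elements.
Cyclic subgroups by order — order 1: 1; order 2: 3; order 3: 1; order 4: 2; order 6: 3; order 12: 2.
Total: 12.

12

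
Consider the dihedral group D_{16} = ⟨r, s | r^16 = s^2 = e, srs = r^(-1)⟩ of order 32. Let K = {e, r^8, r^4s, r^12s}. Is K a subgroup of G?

|K| = 4 divides |G| = 32, consistent with Lagrange.
K contains the identity, every element's inverse is in K, and K is closed under ·: it is a subgroup.

Yes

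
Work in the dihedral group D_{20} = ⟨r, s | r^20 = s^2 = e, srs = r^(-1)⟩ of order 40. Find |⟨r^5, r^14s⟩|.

8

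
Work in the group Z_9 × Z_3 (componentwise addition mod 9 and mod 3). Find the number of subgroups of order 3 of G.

4

|G| = 27 and 3 | 27, so subgroups of order 3 are possible by Lagrange.
The subgroups of order 3 are: {(0,0), (0,1), (0,2)}; {(0,0), (3,0), (6,0)}; {(0,0), (3,1), (6,2)}; {(0,0), (3,2), (6,1)}.
So G has 4 subgroups of order 3.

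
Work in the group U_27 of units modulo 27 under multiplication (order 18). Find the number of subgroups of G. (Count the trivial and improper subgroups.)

|G| = 18, so by Lagrange every subgroup order divides 18. Divisors: 1, 2, 3, 6, 9, 18.
Subgroups by order — order 1: 1; order 2: 1; order 3: 1; order 6: 1; order 9: 1; order 18: 1.
Total: 1 + 1 + 1 + 1 + 1 + 1 = 6.

6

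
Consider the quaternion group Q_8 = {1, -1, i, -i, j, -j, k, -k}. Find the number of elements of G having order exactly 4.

6

The elements of order 4 are: i, -i, j, -j, k, -k.
That's 6.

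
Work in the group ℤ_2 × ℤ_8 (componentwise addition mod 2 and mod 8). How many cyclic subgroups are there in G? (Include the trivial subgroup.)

A cyclic subgroup of order d is generated by each of its φ(d) elements of order d, so the cyclic subgroups of order d number (#elements of order d)/φ(d).
Cyclic subgroups by order — order 1: 1; order 2: 3; order 4: 2; order 8: 2.
Total: 8.

8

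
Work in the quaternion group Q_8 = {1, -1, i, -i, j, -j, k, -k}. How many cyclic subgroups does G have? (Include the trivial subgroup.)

5

A cyclic subgroup of order d is generated by each of its φ(d) elements of order d, so the cyclic subgroups of order d number (#elements of order d)/φ(d).
Cyclic subgroups by order — order 1: 1; order 2: 1; order 4: 3.
Total: 5.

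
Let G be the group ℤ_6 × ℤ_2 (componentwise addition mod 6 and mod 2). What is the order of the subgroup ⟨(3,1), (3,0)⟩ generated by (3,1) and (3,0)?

|⟨(3,1)⟩| = 2 and |⟨(3,0)⟩| = 2, so |H| is a multiple of lcm(2, 2) = 2 and divides |G| = 12.
Closing under the operation: H = {(0,0), (0,1), (3,0), (3,1)}, so |H| = 4.

4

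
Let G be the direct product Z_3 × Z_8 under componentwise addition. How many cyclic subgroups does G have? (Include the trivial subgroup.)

Each element a generates a cyclic subgroup ⟨a⟩; distinct elements may generate the same one (a cyclic group of order d has φ(d) generators).
Cyclic subgroups by order — order 1: 1; order 2: 1; order 3: 1; order 4: 1; order 6: 1; order 8: 1; order 12: 1; order 24: 1.
Total: 8.

8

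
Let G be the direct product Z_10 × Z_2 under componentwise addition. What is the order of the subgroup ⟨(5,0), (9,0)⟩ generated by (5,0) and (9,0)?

|⟨(5,0)⟩| = 2 and |⟨(9,0)⟩| = 10, so |H| is a multiple of lcm(2, 10) = 10 and divides |G| = 20.
Closing under the operation: H = {(0,0), (1,0), (2,0), (3,0), (4,0), (5,0), (6,0), (7,0), (8,0), (9,0)}, so |H| = 10.

10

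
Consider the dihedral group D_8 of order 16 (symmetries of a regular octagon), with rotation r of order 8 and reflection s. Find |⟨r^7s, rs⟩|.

|⟨r^7s⟩| = 2 and |⟨rs⟩| = 2, so |H| is a multiple of lcm(2, 2) = 2 and divides |G| = 16.
Closing under the operation: H = {e, r^2, r^4, r^6, rs, r^3s, r^5s, r^7s}, so |H| = 8.

8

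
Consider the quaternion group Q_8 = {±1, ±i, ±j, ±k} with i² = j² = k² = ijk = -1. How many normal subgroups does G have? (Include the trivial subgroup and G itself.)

G has 6 subgroups. Checking conjugation-invariance by order — order 1: 1/1 normal; order 2: 1/1 normal; order 4: 3/3 normal; order 8: 1/1 normal.
Total normal subgroups: 6.

6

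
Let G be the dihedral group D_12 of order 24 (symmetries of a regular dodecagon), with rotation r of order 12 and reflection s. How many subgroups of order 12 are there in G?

3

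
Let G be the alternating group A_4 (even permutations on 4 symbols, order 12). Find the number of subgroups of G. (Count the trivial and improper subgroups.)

|G| = 12, so by Lagrange every subgroup order divides 12. Divisors: 1, 2, 3, 4, 6, 12.
Subgroups by order — order 1: 1; order 2: 3; order 3: 4; order 4: 1; order 6: 0; order 12: 1.
Total: 1 + 3 + 4 + 1 + 0 + 1 = 10.

10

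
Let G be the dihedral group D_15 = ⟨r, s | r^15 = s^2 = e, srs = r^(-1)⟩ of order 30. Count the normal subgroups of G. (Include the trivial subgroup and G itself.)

5

G has 28 subgroups. Checking conjugation-invariance by order — order 1: 1/1 normal; order 2: 0/15 normal; order 3: 1/1 normal; order 5: 1/1 normal; order 6: 0/5 normal; order 10: 0/3 normal; order 15: 1/1 normal; order 30: 1/1 normal.
Total normal subgroups: 5.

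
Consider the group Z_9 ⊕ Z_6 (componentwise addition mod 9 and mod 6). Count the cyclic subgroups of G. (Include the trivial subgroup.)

16

A cyclic subgroup of order d is generated by each of its φ(d) elements of order d, so the cyclic subgroups of order d number (#elements of order d)/φ(d).
Cyclic subgroups by order — order 1: 1; order 2: 1; order 3: 4; order 6: 4; order 9: 3; order 18: 3.
Total: 16.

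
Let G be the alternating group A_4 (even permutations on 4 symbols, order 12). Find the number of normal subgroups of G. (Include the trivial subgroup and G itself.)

3

G has 10 subgroups. Checking conjugation-invariance by order — order 1: 1/1 normal; order 2: 0/3 normal; order 3: 0/4 normal; order 4: 1/1 normal; order 12: 1/1 normal.
Total normal subgroups: 3.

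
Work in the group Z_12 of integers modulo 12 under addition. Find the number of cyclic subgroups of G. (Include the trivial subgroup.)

6

Each element a generates a cyclic subgroup ⟨a⟩; distinct elements may generate the same one (a cyclic group of order d has φ(d) generators).
Cyclic subgroups by order — order 1: 1; order 2: 1; order 3: 1; order 4: 1; order 6: 1; order 12: 1.
Total: 6.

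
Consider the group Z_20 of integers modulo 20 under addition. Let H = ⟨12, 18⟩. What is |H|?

|⟨12⟩| = 5 and |⟨18⟩| = 10, so |H| is a multiple of lcm(5, 10) = 10 and divides |G| = 20.
Closing under the operation: H = {0, 2, 4, 6, 8, 10, 12, 14, 16, 18}, so |H| = 10.

10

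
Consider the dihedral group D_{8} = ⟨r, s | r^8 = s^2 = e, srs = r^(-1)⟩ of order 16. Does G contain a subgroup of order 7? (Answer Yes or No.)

No

7 does not divide |G| = 16, so by Lagrange no subgroup of order 7 exists.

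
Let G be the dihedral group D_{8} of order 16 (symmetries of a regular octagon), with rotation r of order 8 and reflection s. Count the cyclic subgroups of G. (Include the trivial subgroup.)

Each element a generates a cyclic subgroup ⟨a⟩; distinct elements may generate the same one (a cyclic group of order d has φ(d) generators).
Cyclic subgroups by order — order 1: 1; order 2: 9; order 4: 1; order 8: 1.
Total: 12.

12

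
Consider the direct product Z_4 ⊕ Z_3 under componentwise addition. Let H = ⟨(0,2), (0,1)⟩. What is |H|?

3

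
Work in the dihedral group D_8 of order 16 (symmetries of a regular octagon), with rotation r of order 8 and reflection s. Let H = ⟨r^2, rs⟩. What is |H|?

|⟨r^2⟩| = 4 and |⟨rs⟩| = 2, so |H| is a multiple of lcm(4, 2) = 4 and divides |G| = 16.
Closing under the operation: H = {e, r^2, r^4, r^6, rs, r^3s, r^5s, r^7s}, so |H| = 8.

8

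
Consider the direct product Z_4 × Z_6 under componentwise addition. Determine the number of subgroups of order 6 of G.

|G| = 24 and 6 | 24, so subgroups of order 6 are possible by Lagrange.
The subgroups of order 6 are: {(0,0), (0,1), (0,2), (0,3), (0,4), (0,5)}; {(0,0), (0,2), (0,4), (2,0), (2,2), (2,4)}; {(0,0), (0,2), (0,4), (2,1), (2,3), (2,5)}.
So G has 3 subgroups of order 6.

3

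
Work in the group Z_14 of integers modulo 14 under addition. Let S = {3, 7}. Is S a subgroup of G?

No

The identity 0 ∉ S, so S is not a subgroup.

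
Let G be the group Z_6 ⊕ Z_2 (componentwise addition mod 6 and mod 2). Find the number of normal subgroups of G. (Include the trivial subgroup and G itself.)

G is abelian, so every subgroup is normal.
G has 10 subgroups in total, hence 10 normal subgroups.

10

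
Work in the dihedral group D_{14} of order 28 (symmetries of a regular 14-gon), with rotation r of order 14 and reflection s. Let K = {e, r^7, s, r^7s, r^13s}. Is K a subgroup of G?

|K| = 5 does not divide |G| = 28, so by Lagrange K is not a subgroup.

No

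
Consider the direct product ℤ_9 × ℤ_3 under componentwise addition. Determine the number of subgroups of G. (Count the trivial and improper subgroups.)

10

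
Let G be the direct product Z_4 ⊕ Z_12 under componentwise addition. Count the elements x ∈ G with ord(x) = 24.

An element (a,b) has order lcm(ord(a), ord(b)); count pairs with lcm equal to 24.
Enumerating gives 0 such elements.

0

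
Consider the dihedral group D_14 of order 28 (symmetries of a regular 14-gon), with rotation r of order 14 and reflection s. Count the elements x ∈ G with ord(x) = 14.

6

The elements of order 14 are: r, r^3, r^5, r^9, r^11, r^13.
That's 6.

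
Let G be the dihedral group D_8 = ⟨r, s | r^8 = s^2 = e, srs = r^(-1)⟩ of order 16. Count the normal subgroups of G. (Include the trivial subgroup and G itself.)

7

G has 19 subgroups. Checking conjugation-invariance by order — order 1: 1/1 normal; order 2: 1/9 normal; order 4: 1/5 normal; order 8: 3/3 normal; order 16: 1/1 normal.
Total normal subgroups: 7.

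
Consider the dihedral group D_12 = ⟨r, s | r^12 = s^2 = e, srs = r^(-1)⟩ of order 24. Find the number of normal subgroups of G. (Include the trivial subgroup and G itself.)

9

G has 34 subgroups. Checking conjugation-invariance by order — order 1: 1/1 normal; order 2: 1/13 normal; order 3: 1/1 normal; order 4: 1/7 normal; order 6: 1/5 normal; order 8: 0/3 normal; order 12: 3/3 normal; order 24: 1/1 normal.
Total normal subgroups: 9.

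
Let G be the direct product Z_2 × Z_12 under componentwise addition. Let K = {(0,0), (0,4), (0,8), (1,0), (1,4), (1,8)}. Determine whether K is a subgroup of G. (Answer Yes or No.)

|K| = 6 divides |G| = 24, consistent with Lagrange.
K contains the identity, every element's inverse is in K, and K is closed under +: it is a subgroup.
In fact K = ⟨(1,8)⟩.

Yes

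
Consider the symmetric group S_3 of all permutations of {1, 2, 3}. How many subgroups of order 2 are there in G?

3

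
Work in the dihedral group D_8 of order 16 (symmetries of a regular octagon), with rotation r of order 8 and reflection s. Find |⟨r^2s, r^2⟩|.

8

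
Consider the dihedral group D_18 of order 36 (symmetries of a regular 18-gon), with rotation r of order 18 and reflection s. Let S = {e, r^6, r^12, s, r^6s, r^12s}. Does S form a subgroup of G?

Yes

|S| = 6 divides |G| = 36, consistent with Lagrange.
S contains the identity, every element's inverse is in S, and S is closed under ·: it is a subgroup.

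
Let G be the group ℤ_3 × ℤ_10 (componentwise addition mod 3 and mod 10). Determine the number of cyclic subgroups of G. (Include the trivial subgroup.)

8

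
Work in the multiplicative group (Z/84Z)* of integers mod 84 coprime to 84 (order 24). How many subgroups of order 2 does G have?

7

|G| = 24 and 2 | 24, so subgroups of order 2 are possible by Lagrange.
The subgroups of order 2 are: {1, 13}; {1, 29}; {1, 41}; {1, 43}; … (7 in all).
So G has 7 subgroups of order 2.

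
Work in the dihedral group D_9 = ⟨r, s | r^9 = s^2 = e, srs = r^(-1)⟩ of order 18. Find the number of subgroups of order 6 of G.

|G| = 18 and 6 | 18, so subgroups of order 6 are possible by Lagrange.
The subgroups of order 6 are: {e, r^3, r^6, r^2s, r^5s, r^8s}; {e, r^3, r^6, s, r^3s, r^6s}; {e, r^3, r^6, rs, r^4s, r^7s}.
So G has 3 subgroups of order 6.

3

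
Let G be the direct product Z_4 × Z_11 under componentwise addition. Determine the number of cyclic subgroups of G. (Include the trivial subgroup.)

6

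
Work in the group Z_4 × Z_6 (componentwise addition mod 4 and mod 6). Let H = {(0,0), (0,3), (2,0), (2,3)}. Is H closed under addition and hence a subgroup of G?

|H| = 4 divides |G| = 24, consistent with Lagrange.
H contains the identity, every element's inverse is in H, and H is closed under +: it is a subgroup.

Yes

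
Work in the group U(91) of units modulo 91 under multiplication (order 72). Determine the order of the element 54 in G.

Compute successive powers of 54 mod 91: 54, 4, 34, 16, 45, 64, 89, 74, …; 54^12 ≡ 1 (mod 91).
So |⟨54⟩| = 12.

12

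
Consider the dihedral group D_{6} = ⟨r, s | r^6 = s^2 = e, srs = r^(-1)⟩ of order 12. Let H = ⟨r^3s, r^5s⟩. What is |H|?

6

|⟨r^3s⟩| = 2 and |⟨r^5s⟩| = 2, so |H| is a multiple of lcm(2, 2) = 2 and divides |G| = 12.
Closing under the operation: H = {e, r^2, r^4, rs, r^3s, r^5s}, so |H| = 6.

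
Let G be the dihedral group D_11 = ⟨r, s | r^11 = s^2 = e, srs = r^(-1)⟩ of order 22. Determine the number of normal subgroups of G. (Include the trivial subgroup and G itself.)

3

G has 14 subgroups. Checking conjugation-invariance by order — order 1: 1/1 normal; order 2: 0/11 normal; order 11: 1/1 normal; order 22: 1/1 normal.
Total normal subgroups: 3.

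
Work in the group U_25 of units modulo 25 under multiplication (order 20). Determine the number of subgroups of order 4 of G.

|G| = 20 and 4 | 20, so subgroups of order 4 are possible by Lagrange.
The subgroups of order 4 are: {1, 7, 18, 24}.
So G has 1 subgroup of order 4.

1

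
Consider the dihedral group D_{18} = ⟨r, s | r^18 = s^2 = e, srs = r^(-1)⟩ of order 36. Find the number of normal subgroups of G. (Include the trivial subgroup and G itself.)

G has 45 subgroups. Checking conjugation-invariance by order — order 1: 1/1 normal; order 2: 1/19 normal; order 3: 1/1 normal; order 4: 0/9 normal; order 6: 1/7 normal; order 9: 1/1 normal; order 12: 0/3 normal; order 18: 3/3 normal; order 36: 1/1 normal.
Total normal subgroups: 9.

9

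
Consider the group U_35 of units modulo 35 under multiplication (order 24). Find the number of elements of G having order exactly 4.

4

The elements of order 4 are: 8, 13, 22, 27.
That's 4.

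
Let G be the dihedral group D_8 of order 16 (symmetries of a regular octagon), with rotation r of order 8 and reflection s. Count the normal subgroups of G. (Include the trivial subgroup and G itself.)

G has 19 subgroups. Checking conjugation-invariance by order — order 1: 1/1 normal; order 2: 1/9 normal; order 4: 1/5 normal; order 8: 3/3 normal; order 16: 1/1 normal.
Total normal subgroups: 7.

7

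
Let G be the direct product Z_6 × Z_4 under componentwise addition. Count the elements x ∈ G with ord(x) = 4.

An element (a,b) has order lcm(ord(a), ord(b)); count pairs with lcm equal to 4.
Enumerating gives 4 such elements.

4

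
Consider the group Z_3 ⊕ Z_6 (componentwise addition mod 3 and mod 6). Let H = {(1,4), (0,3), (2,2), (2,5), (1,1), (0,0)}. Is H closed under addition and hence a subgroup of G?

Yes

|H| = 6 divides |G| = 18, consistent with Lagrange.
H contains the identity, every element's inverse is in H, and H is closed under +: it is a subgroup.
In fact H = ⟨(2,5)⟩.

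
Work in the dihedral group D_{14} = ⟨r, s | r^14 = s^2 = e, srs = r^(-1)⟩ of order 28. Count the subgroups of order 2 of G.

15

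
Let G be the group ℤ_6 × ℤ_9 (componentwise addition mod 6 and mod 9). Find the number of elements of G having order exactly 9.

An element (a,b) has order lcm(ord(a), ord(b)); count pairs with lcm equal to 9.
Enumerating gives 18 such elements.

18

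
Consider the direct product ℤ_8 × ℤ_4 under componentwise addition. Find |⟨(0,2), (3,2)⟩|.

|⟨(0,2)⟩| = 2 and |⟨(3,2)⟩| = 8, so |H| is a multiple of lcm(2, 8) = 8 and divides |G| = 32.
Closing under the operation: H = {(0,0), (0,2), (1,0), (1,2), (2,0), (2,2), (3,0), (3,2), (4,0), (4,2), (5,0), (5,2), (6,0), (6,2), (7,0), (7,2)}, so |H| = 16.

16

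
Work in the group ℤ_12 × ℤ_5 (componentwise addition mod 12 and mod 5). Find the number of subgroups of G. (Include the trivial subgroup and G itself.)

|G| = 60, so by Lagrange every subgroup order divides 60. Divisors: 1, 2, 3, 4, 5, 6, 10, 12, 15, 20, 30, 60.
Subgroups by order — order 1: 1; order 2: 1; order 3: 1; order 4: 1; order 5: 1; order 6: 1; order 10: 1; order 12: 1; order 15: 1; order 20: 1; order 30: 1; order 60: 1.
Total: 1 + 1 + 1 + 1 + 1 + 1 + 1 + 1 + 1 + 1 + 1 + 1 = 12.

12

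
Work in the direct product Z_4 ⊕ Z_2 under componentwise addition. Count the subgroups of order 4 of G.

3

|G| = 8 and 4 | 8, so subgroups of order 4 are possible by Lagrange.
The subgroups of order 4 are: {(0,0), (0,1), (2,0), (2,1)}; {(0,0), (1,0), (2,0), (3,0)}; {(0,0), (1,1), (2,0), (3,1)}.
So G has 3 subgroups of order 4.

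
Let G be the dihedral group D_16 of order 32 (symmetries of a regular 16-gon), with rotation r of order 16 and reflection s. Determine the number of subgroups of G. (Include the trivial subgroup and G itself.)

36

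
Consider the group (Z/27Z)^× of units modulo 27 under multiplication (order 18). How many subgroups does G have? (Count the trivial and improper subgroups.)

|G| = 18, so by Lagrange every subgroup order divides 18. Divisors: 1, 2, 3, 6, 9, 18.
Subgroups by order — order 1: 1; order 2: 1; order 3: 1; order 6: 1; order 9: 1; order 18: 1.
Total: 1 + 1 + 1 + 1 + 1 + 1 = 6.

6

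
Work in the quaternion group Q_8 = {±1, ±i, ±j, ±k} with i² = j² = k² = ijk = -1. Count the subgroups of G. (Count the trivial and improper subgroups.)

|G| = 8, so by Lagrange every subgroup order divides 8. Divisors: 1, 2, 4, 8.
Subgroups by order — order 1: 1; order 2: 1; order 4: 3; order 8: 1.
Total: 1 + 1 + 3 + 1 = 6.

6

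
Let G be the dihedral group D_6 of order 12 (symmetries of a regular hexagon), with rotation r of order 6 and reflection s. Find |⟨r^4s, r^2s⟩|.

|⟨r^4s⟩| = 2 and |⟨r^2s⟩| = 2, so |H| is a multiple of lcm(2, 2) = 2 and divides |G| = 12.
Closing under the operation: H = {e, r^2, r^4, s, r^2s, r^4s}, so |H| = 6.

6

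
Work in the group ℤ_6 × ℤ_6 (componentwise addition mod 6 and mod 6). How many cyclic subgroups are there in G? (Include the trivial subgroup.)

20

Group the elements of G by the cyclic subgroup they generate; each cyclic subgroup of order d accounts for φ(d) elements.
Cyclic subgroups by order — order 1: 1; order 2: 3; order 3: 4; order 6: 12.
Total: 20.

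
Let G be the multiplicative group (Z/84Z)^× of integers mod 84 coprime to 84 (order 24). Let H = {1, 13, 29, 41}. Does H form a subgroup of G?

|H| = 4 divides |G| = 24, consistent with Lagrange.
H contains the identity, every element's inverse is in H, and H is closed under ·: it is a subgroup.

Yes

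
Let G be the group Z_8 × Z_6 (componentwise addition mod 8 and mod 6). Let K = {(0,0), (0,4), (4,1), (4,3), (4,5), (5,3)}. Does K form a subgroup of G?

(0,4) ∈ K but its inverse (0,2) ∉ K, so K is not a subgroup.

No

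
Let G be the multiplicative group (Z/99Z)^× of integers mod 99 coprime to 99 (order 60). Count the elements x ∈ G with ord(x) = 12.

0

No element of G has order 12 (even though 12 | 60).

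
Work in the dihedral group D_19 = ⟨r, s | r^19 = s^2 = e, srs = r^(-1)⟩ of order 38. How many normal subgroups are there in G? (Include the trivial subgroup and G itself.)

G has 22 subgroups. Checking conjugation-invariance by order — order 1: 1/1 normal; order 2: 0/19 normal; order 19: 1/1 normal; order 38: 1/1 normal.
Total normal subgroups: 3.

3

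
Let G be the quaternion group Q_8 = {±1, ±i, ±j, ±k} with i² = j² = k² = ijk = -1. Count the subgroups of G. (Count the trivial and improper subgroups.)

6

|G| = 8, so by Lagrange every subgroup order divides 8. Divisors: 1, 2, 4, 8.
Subgroups by order — order 1: 1; order 2: 1; order 4: 3; order 8: 1.
Total: 1 + 1 + 3 + 1 = 6.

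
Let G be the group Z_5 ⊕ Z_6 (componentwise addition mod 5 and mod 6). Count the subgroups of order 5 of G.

1

|G| = 30 and 5 | 30, so subgroups of order 5 are possible by Lagrange.
The subgroups of order 5 are: {(0,0), (1,0), (2,0), (3,0), (4,0)}.
So G has 1 subgroup of order 5.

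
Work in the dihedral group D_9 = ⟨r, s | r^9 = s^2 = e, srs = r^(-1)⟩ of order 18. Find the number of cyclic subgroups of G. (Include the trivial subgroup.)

12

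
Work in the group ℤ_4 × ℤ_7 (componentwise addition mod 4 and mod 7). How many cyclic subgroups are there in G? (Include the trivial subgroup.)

6

Group the elements of G by the cyclic subgroup they generate; each cyclic subgroup of order d accounts for φ(d) elements.
Cyclic subgroups by order — order 1: 1; order 2: 1; order 4: 1; order 7: 1; order 14: 1; order 28: 1.
Total: 6.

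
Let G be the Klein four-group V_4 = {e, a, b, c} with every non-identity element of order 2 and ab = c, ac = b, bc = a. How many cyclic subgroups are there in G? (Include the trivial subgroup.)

Group the elements of G by the cyclic subgroup they generate; each cyclic subgroup of order d accounts for φ(d) elements.
Cyclic subgroups by order — order 1: 1; order 2: 3.
Total: 4.

4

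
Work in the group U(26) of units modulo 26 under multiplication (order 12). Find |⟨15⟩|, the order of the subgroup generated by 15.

12

Compute successive powers of 15 mod 26: 15, 17, 21, 3, 19, 25, 11, 9, …; 15^12 ≡ 1 (mod 26).
So |⟨15⟩| = 12.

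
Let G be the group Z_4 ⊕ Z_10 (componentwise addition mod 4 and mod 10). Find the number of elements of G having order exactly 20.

16

An element (a,b) has order lcm(ord(a), ord(b)); count pairs with lcm equal to 20.
Enumerating gives 16 such elements.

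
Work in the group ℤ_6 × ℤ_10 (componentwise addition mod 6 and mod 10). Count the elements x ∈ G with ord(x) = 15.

An element (a,b) has order lcm(ord(a), ord(b)); count pairs with lcm equal to 15.
Enumerating gives 8 such elements.

8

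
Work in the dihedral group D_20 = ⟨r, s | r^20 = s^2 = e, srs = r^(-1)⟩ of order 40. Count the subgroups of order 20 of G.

3

|G| = 40 and 20 | 40, so subgroups of order 20 are possible by Lagrange.
The subgroups of order 20 are: {e, r, r^2, r^3, r^4, r^5, r^6, r^7, r^8, r^9, r^10, r^11, r^12, r^13, r^14, r^15, r^16, r^17, r^18, r^19}; {e, r^2, r^4, r^6, r^8, r^10, r^12, r^14, r^16, r^18, s, r^2s, r^4s, r^6s, r^8s, r^10s, r^12s, r^14s, r^16s, r^18s}; {e, r^2, r^4, r^6, r^8, r^10, r^12, r^14, r^16, r^18, rs, r^3s, r^5s, r^7s, r^9s, r^11s, r^13s, r^15s, r^17s, r^19s}.
So G has 3 subgroups of order 20.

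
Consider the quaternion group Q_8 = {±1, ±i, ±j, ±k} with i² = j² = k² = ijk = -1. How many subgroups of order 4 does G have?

|G| = 8 and 4 | 8, so subgroups of order 4 are possible by Lagrange.
The subgroups of order 4 are: {1, -1, i, -i}; {1, -1, j, -j}; {1, -1, k, -k}.
So G has 3 subgroups of order 4.

3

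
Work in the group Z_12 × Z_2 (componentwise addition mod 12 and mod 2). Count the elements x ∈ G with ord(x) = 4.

4

An element (a,b) has order lcm(ord(a), ord(b)); count pairs with lcm equal to 4.
Enumerating gives 4 such elements.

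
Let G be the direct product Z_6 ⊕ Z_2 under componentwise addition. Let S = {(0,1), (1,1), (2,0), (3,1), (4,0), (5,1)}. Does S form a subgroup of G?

No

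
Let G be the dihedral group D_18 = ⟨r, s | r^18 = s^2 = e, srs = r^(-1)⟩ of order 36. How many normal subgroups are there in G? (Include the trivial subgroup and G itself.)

9

G has 45 subgroups. Checking conjugation-invariance by order — order 1: 1/1 normal; order 2: 1/19 normal; order 3: 1/1 normal; order 4: 0/9 normal; order 6: 1/7 normal; order 9: 1/1 normal; order 12: 0/3 normal; order 18: 3/3 normal; order 36: 1/1 normal.
Total normal subgroups: 9.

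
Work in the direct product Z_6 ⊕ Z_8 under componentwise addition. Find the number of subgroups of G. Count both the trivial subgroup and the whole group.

|G| = 48, so by Lagrange every subgroup order divides 48. Divisors: 1, 2, 3, 4, 6, 8, 12, 16, 24, 48.
Subgroups by order — order 1: 1; order 2: 3; order 3: 1; order 4: 3; order 6: 3; order 8: 3; order 12: 3; order 16: 1; order 24: 3; order 48: 1.
Total: 1 + 3 + 1 + 3 + 3 + 3 + 3 + 1 + 3 + 1 = 22.

22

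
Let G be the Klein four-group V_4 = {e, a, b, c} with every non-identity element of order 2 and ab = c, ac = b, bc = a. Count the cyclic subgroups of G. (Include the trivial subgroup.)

Group the elements of G by the cyclic subgroup they generate; each cyclic subgroup of order d accounts for φ(d) elements.
Cyclic subgroups by order — order 1: 1; order 2: 3.
Total: 4.

4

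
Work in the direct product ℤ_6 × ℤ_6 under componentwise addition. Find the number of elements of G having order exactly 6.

An element (a,b) has order lcm(ord(a), ord(b)); count pairs with lcm equal to 6.
Enumerating gives 24 such elements.

24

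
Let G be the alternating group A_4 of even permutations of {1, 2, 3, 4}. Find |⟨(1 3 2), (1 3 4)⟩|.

12

|⟨(1 3 2)⟩| = 3 and |⟨(1 3 4)⟩| = 3, so |H| is a multiple of lcm(3, 3) = 3 and divides |G| = 12.
Closing {(1 3 2), (1 3 4)} under the group operation gives all of G, so |H| = 12.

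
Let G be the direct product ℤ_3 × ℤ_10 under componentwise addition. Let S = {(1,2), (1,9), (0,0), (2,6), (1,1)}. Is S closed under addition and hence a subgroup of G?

No

(1,2) ∈ S but its inverse (2,8) ∉ S, so S is not a subgroup.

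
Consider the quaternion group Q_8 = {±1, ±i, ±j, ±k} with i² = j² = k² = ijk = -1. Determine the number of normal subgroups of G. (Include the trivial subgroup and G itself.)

6

G has 6 subgroups. Checking conjugation-invariance by order — order 1: 1/1 normal; order 2: 1/1 normal; order 4: 3/3 normal; order 8: 1/1 normal.
Total normal subgroups: 6.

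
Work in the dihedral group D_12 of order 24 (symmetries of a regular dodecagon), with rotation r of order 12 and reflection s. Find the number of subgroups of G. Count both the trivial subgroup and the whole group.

34

|G| = 24, so by Lagrange every subgroup order divides 24. Divisors: 1, 2, 3, 4, 6, 8, 12, 24.
Subgroups by order — order 1: 1; order 2: 13; order 3: 1; order 4: 7; order 6: 5; order 8: 3; order 12: 3; order 24: 1.
Total: 1 + 13 + 1 + 7 + 5 + 3 + 3 + 1 = 34.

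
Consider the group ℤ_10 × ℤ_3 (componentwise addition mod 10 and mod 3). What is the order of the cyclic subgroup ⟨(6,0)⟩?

5

The order of (6,0) in Z_10 × Z_3 is lcm(ord(6) in Z_10, ord(0) in Z_3).
ord(6) = 5 and ord(0) = 1, so |⟨(6,0)⟩| = lcm(5, 1) = 5.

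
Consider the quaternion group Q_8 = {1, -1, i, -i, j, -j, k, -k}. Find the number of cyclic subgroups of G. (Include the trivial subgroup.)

A cyclic subgroup of order d is generated by each of its φ(d) elements of order d, so the cyclic subgroups of order d number (#elements of order d)/φ(d).
Cyclic subgroups by order — order 1: 1; order 2: 1; order 4: 3.
Total: 5.

5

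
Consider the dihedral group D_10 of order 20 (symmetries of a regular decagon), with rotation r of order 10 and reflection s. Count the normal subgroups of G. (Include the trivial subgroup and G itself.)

7

G has 22 subgroups. Checking conjugation-invariance by order — order 1: 1/1 normal; order 2: 1/11 normal; order 4: 0/5 normal; order 5: 1/1 normal; order 10: 3/3 normal; order 20: 1/1 normal.
Total normal subgroups: 7.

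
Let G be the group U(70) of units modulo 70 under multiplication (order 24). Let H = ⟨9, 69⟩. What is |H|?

12

|⟨9⟩| = 6 and |⟨69⟩| = 2, so |H| is a multiple of lcm(6, 2) = 6 and divides |G| = 24.
Closing under the operation: H = {1, 9, 11, 19, 29, 31, 39, 41, 51, 59, 61, 69}, so |H| = 12.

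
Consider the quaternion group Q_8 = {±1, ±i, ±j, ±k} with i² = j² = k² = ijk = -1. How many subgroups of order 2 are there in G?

1

|G| = 8 and 2 | 8, so subgroups of order 2 are possible by Lagrange.
The subgroups of order 2 are: {1, -1}.
So G has 1 subgroup of order 2.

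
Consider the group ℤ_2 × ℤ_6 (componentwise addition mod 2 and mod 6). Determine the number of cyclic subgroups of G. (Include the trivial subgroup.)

8

Each element a generates a cyclic subgroup ⟨a⟩; distinct elements may generate the same one (a cyclic group of order d has φ(d) generators).
Cyclic subgroups by order — order 1: 1; order 2: 3; order 3: 1; order 6: 3.
Total: 8.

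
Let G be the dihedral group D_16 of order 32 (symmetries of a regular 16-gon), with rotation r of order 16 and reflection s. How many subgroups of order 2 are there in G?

17

|G| = 32 and 2 | 32, so subgroups of order 2 are possible by Lagrange.
The subgroups of order 2 are: {e, r^10s}; {e, r^11s}; {e, r^12s}; {e, r^13s}; … (17 in all).
So G has 17 subgroups of order 2.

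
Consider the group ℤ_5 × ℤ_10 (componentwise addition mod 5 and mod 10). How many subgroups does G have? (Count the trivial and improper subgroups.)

|G| = 50, so by Lagrange every subgroup order divides 50. Divisors: 1, 2, 5, 10, 25, 50.
Subgroups by order — order 1: 1; order 2: 1; order 5: 6; order 10: 6; order 25: 1; order 50: 1.
Total: 1 + 1 + 6 + 6 + 1 + 1 = 16.

16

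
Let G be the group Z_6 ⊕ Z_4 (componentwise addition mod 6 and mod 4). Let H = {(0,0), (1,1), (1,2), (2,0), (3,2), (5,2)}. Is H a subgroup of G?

No

(1,1) ∈ H but its inverse (5,3) ∉ H, so H is not a subgroup.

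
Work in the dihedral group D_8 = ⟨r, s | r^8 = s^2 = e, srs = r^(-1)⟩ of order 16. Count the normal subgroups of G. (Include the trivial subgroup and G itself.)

G has 19 subgroups. Checking conjugation-invariance by order — order 1: 1/1 normal; order 2: 1/9 normal; order 4: 1/5 normal; order 8: 3/3 normal; order 16: 1/1 normal.
Total normal subgroups: 7.

7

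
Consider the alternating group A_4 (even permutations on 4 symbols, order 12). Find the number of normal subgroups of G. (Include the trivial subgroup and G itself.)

3

G has 10 subgroups. Checking conjugation-invariance by order — order 1: 1/1 normal; order 2: 0/3 normal; order 3: 0/4 normal; order 4: 1/1 normal; order 12: 1/1 normal.
Total normal subgroups: 3.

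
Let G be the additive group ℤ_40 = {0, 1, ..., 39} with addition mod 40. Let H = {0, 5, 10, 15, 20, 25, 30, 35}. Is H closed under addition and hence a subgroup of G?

Yes

|H| = 8 divides |G| = 40, consistent with Lagrange.
H contains the identity, every element's inverse is in H, and H is closed under +: it is a subgroup.
In fact H = ⟨35⟩.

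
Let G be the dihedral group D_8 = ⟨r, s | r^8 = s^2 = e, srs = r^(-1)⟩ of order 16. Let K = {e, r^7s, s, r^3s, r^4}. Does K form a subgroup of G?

No

|K| = 5 does not divide |G| = 16, so by Lagrange K is not a subgroup.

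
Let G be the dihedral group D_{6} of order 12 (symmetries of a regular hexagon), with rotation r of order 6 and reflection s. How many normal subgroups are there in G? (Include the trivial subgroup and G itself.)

7

G has 16 subgroups. Checking conjugation-invariance by order — order 1: 1/1 normal; order 2: 1/7 normal; order 3: 1/1 normal; order 4: 0/3 normal; order 6: 3/3 normal; order 12: 1/1 normal.
Total normal subgroups: 7.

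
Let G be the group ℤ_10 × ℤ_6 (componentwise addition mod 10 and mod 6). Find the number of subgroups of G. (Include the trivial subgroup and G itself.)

20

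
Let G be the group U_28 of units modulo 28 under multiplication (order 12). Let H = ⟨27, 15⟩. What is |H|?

4

|⟨27⟩| = 2 and |⟨15⟩| = 2, so |H| is a multiple of lcm(2, 2) = 2 and divides |G| = 12.
Closing under the operation: H = {1, 13, 15, 27}, so |H| = 4.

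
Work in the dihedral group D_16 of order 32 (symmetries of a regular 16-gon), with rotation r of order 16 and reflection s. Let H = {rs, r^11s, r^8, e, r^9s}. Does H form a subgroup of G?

|H| = 5 does not divide |G| = 32, so by Lagrange H is not a subgroup.

No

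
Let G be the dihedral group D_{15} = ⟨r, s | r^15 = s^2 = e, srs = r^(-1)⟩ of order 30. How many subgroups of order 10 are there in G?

|G| = 30 and 10 | 30, so subgroups of order 10 are possible by Lagrange.
The subgroups of order 10 are: {e, r^3, r^6, r^9, r^12, rs, r^4s, r^7s, r^10s, r^13s}; {e, r^3, r^6, r^9, r^12, r^2s, r^5s, r^8s, r^11s, r^14s}; {e, r^3, r^6, r^9, r^12, s, r^3s, r^6s, r^9s, r^12s}.
So G has 3 subgroups of order 10.

3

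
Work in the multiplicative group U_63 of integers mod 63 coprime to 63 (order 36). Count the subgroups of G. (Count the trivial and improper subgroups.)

|G| = 36, so by Lagrange every subgroup order divides 36. Divisors: 1, 2, 3, 4, 6, 9, 12, 18, 36.
Subgroups by order — order 1: 1; order 2: 3; order 3: 4; order 4: 1; order 6: 12; order 9: 1; order 12: 4; order 18: 3; order 36: 1.
Total: 1 + 3 + 4 + 1 + 12 + 1 + 4 + 3 + 1 = 30.

30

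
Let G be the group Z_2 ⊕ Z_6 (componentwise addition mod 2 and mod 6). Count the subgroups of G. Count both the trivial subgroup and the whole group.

10

|G| = 12, so by Lagrange every subgroup order divides 12. Divisors: 1, 2, 3, 4, 6, 12.
Subgroups by order — order 1: 1; order 2: 3; order 3: 1; order 4: 1; order 6: 3; order 12: 1.
Total: 1 + 3 + 1 + 1 + 3 + 1 = 10.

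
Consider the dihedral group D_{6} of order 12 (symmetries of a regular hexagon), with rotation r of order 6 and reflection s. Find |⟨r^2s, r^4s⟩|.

|⟨r^2s⟩| = 2 and |⟨r^4s⟩| = 2, so |H| is a multiple of lcm(2, 2) = 2 and divides |G| = 12.
Closing under the operation: H = {e, r^2, r^4, s, r^2s, r^4s}, so |H| = 6.

6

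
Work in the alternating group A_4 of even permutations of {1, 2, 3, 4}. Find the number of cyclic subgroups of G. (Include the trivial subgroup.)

8

Group the elements of G by the cyclic subgroup they generate; each cyclic subgroup of order d accounts for φ(d) elements.
Cyclic subgroups by order — order 1: 1; order 2: 3; order 3: 4.
Total: 8.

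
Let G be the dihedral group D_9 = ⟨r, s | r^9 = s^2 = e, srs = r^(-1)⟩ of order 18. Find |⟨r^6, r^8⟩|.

9

|⟨r^6⟩| = 3 and |⟨r^8⟩| = 9, so |H| is a multiple of lcm(3, 9) = 9 and divides |G| = 18.
Closing under the operation: H = {e, r, r^2, r^3, r^4, r^5, r^6, r^7, r^8}, so |H| = 9.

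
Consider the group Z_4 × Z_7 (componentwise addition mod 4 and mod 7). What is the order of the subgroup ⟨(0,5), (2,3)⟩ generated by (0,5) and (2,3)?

14

|⟨(0,5)⟩| = 7 and |⟨(2,3)⟩| = 14, so |H| is a multiple of lcm(7, 14) = 14 and divides |G| = 28.
Closing under the operation: H = {(0,0), (0,1), (0,2), (0,3), (0,4), (0,5), (0,6), (2,0), (2,1), (2,2), (2,3), (2,4), (2,5), (2,6)}, so |H| = 14.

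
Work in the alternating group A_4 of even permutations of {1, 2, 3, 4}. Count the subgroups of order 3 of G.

4

|G| = 12 and 3 | 12, so subgroups of order 3 are possible by Lagrange.
The subgroups of order 3 are: {e, (1 2 3), (1 3 2)}; {e, (1 2 4), (1 4 2)}; {e, (1 3 4), (1 4 3)}; {e, (2 3 4), (2 4 3)}.
So G has 4 subgroups of order 3.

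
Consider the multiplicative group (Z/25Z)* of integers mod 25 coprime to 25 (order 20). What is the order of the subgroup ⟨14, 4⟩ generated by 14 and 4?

|⟨14⟩| = 10 and |⟨4⟩| = 10, so |H| is a multiple of lcm(10, 10) = 10 and divides |G| = 20.
Closing under the operation: H = {1, 4, 6, 9, 11, 14, 16, 19, 21, 24}, so |H| = 10.

10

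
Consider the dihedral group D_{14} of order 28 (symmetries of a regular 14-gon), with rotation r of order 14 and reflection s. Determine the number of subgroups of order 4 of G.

|G| = 28 and 4 | 28, so subgroups of order 4 are possible by Lagrange.
The subgroups of order 4 are: {e, r^7, r^3s, r^10s}; {e, r^7, r^4s, r^11s}; {e, r^7, r^5s, r^12s}; {e, r^7, r^6s, r^13s}; … (7 in all).
So G has 7 subgroups of order 4.

7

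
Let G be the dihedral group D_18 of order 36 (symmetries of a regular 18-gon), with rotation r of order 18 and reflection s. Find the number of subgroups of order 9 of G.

1

|G| = 36 and 9 | 36, so subgroups of order 9 are possible by Lagrange.
The subgroups of order 9 are: {e, r^2, r^4, r^6, r^8, r^10, r^12, r^14, r^16}.
So G has 1 subgroup of order 9.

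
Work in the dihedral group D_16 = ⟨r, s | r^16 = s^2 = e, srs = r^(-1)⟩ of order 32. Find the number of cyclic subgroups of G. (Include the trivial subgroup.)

A cyclic subgroup of order d is generated by each of its φ(d) elements of order d, so the cyclic subgroups of order d number (#elements of order d)/φ(d).
Cyclic subgroups by order — order 1: 1; order 2: 17; order 4: 1; order 8: 1; order 16: 1.
Total: 21.

21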